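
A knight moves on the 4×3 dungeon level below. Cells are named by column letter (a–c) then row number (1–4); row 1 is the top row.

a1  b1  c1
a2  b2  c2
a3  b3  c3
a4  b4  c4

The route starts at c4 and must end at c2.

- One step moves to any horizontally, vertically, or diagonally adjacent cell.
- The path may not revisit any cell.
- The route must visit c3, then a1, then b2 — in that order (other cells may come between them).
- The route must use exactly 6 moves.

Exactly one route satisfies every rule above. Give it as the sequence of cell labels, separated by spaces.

The waypoints must appear in the order c3, a1, b2, with no cell reused.
Route from c4: up to c3, left to b3, up-left to a2, up to a1, down-right to b2, right to c2 — 6 moves in all.
Check: order respected (c3 at step 1, a1 at step 4, b2 at step 5); 6 moves as required.

c4 c3 b3 a2 a1 b2 c2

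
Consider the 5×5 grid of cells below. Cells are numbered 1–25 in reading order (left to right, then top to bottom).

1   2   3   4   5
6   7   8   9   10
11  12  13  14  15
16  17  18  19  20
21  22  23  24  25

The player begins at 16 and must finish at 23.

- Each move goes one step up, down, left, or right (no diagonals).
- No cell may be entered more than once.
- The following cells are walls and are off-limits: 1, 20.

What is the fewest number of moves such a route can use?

3

The Manhattan distance from 16 to 23 is |4−5| + |1−3| = 3, so at least 3 moves are needed.
A route of 3 moves achieves this: 16 → 21 → 22 → 23.
Since 3 matches the lower bound, it is optimal.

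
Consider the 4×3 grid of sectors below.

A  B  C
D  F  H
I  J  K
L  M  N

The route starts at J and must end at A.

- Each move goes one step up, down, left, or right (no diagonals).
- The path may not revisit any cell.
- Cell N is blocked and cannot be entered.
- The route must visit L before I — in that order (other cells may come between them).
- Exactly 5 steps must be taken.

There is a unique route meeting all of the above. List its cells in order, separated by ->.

The waypoints must appear in the order L, I, with no cell reused.
Route from J: down to M, left to L, 3× up (reaching A) — 5 moves in all.
Check: order respected (L at step 2, I at step 3); 5 moves as required.

J -> M -> L -> I -> D -> A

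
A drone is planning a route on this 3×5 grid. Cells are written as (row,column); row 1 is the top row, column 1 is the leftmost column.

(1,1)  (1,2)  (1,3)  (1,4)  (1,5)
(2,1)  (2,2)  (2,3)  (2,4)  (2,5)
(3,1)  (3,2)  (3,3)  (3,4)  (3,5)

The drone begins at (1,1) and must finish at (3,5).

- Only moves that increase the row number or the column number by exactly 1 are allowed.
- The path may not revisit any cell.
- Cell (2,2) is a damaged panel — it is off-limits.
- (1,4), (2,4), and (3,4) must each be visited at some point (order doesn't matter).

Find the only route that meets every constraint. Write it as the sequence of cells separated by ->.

(1,1) -> (1,2) -> (1,3) -> (1,4) -> (2,4) -> (3,4) -> (3,5)

Moves only go right or down, so the column and row indices never decrease.
Route from (1,1): 3× right (reaching (1,4)), 2× down (reaching (3,4)), right to (3,5) — 6 moves in all.
Check: all required cells visited.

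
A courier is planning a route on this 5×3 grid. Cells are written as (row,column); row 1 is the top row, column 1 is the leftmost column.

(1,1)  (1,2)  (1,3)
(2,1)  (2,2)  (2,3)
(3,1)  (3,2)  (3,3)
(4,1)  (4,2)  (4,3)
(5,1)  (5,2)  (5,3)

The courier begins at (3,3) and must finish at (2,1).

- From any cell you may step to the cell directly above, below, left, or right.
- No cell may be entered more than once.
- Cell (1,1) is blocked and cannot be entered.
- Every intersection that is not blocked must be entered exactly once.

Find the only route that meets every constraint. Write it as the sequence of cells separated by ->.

(3,3) -> (2,3) -> (1,3) -> (1,2) -> (2,2) -> (3,2) -> (4,2) -> (4,3) -> (5,3) -> (5,2) -> (5,1) -> (4,1) -> (3,1) -> (2,1)

Need to visit all 14 open cells exactly once, starting at (3,3) and ending at (2,1).
Route from (3,3): 2× up (reaching (1,3)), left to (1,2), 3× down (reaching (4,2)), right to (4,3), down to (5,3), 2× left (reaching (5,1)), 3× up (reaching (2,1)) — 13 moves in all.
Check: all 14 open cells covered.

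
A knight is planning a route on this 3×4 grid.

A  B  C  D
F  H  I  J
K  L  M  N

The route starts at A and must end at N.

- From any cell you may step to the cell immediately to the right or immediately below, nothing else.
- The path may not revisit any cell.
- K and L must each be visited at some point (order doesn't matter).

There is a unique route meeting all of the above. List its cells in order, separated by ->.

A -> F -> K -> L -> M -> N

Moves only go right or down, so the column and row indices never decrease.
Route from A: 2× down (reaching K), 3× right (reaching N) — 5 moves in all.
Check: all required cells visited.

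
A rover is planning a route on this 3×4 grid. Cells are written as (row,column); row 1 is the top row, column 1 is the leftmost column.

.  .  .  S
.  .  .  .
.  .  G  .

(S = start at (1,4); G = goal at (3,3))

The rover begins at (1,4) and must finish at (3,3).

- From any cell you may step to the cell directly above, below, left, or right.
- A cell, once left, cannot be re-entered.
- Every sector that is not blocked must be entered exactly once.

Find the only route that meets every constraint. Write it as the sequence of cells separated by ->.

(1,4) -> (1,3) -> (1,2) -> (1,1) -> (2,1) -> (3,1) -> (3,2) -> (2,2) -> (2,3) -> (2,4) -> (3,4) -> (3,3)

Need to visit all 12 open cells exactly once, starting at (1,4) and ending at (3,3).
Route from (1,4): 3× left (reaching (1,1)), 2× down (reaching (3,1)), right to (3,2), up to (2,2), 2× right (reaching (2,4)), down to (3,4), left to (3,3) — 11 moves in all.
Check: all 12 open cells covered.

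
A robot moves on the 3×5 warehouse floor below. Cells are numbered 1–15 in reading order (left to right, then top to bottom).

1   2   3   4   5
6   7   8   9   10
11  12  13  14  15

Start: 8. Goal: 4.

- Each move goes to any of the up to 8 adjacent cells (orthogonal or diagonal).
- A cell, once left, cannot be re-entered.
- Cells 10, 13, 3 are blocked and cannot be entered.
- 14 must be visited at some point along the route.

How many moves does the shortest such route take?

Any route passes through 14 somewhere between 8 and 4. Summing Chebyshev distances along the two legs (8 → 14 → 4) gives a lower bound of 1 + 2 = 3 moves.
A route of 3 moves achieves this: 8 → 14 → 9 → 4.
Since 3 matches the lower bound, it is optimal.

3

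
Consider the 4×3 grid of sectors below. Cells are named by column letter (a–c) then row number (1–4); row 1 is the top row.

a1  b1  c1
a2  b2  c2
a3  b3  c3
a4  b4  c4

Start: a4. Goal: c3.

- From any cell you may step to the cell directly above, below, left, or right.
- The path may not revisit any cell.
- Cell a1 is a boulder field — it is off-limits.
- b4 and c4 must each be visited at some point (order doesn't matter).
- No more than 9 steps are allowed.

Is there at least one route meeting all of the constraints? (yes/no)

yes

One route that works: a4 → b4 → c4 → c3.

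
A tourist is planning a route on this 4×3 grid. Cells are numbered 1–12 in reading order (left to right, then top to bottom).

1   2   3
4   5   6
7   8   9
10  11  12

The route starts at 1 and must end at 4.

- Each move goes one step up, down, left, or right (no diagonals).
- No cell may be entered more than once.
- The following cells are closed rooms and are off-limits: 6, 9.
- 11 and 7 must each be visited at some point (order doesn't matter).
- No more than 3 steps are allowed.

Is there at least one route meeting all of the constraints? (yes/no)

no

Even ignoring the no-revisit rule, getting from 1 to 4, taking the cheapest ordering 1 → 11 → 7 → 4 needs at least 4 + 2 + 1 = 7 moves (Manhattan distance per leg), which exceeds the 3-move limit.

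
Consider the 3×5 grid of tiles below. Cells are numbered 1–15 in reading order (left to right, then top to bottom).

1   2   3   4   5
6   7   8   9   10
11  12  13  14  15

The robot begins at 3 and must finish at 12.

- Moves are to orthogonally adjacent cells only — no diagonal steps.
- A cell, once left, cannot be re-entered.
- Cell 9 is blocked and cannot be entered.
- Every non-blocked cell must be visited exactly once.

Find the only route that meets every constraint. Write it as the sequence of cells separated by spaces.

3 4 5 10 15 14 13 8 7 2 1 6 11 12

Need to visit all 14 open cells exactly once, starting at 3 and ending at 12.
Cell 14 has only two open neighbours (13 and 15), so the path must pass straight through it: one of those is the cell it's entered from and the other is where it exits.
Route from 3: 2× right (reaching 5), 2× down (reaching 15), 2× left (reaching 13), up to 8, left to 7, up to 2, left to 1, 2× down (reaching 11), right to 12 — 13 moves in all.
Check: all 14 open cells covered.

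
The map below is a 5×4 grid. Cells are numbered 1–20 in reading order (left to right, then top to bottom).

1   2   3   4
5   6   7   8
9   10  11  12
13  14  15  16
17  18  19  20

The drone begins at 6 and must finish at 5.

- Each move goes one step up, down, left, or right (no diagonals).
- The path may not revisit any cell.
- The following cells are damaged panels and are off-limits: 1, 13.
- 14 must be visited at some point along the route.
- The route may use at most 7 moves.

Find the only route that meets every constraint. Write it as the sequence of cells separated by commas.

The 7-move cap with required stops at 14 leaves no slack for detours.
Route from 6: right to 7, 2× down (reaching 15), left to 14, up to 10, left to 9, up to 5 — 7 moves in all.
Check: all required cells visited; 7 ≤ 7 moves.

6, 7, 11, 15, 14, 10, 9, 5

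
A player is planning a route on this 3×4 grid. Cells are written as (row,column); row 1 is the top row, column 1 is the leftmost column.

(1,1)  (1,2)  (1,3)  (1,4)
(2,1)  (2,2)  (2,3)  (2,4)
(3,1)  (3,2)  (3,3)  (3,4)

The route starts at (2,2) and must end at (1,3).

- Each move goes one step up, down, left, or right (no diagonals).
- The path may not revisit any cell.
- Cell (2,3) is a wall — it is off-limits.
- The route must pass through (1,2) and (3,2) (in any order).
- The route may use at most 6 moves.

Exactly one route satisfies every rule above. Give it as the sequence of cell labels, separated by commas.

The budget equals the shortest possible length, so every move has to be on a shortest route through the required cells.
Route from (2,2): down 1 to (3,2), left 1 to (3,1), up 2 to (1,1), right 2 to (1,3) — 6 moves in all.
Check: all required cells visited; 6 ≤ 6 moves.

(2,2), (3,2), (3,1), (2,1), (1,1), (1,2), (1,3)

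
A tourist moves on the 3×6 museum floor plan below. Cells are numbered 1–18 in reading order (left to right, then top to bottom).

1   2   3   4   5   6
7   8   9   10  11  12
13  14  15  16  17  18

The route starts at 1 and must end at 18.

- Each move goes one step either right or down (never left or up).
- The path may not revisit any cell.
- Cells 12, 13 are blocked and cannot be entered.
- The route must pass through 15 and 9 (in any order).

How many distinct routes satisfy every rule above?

3

A right/down-only route from 1 to 18 makes exactly 2 down-moves and 5 right-moves in some order.
With no other constraints that would be C(7,2) = 21 routes.
A monotone route can only reach the required cells in the order 9, 15, so split there and multiply the segment counts (each segment already excludes blocked cells): 1→9: 3; 9→15: 1; 15→18: 1; product = 3.
That gives 3 routes.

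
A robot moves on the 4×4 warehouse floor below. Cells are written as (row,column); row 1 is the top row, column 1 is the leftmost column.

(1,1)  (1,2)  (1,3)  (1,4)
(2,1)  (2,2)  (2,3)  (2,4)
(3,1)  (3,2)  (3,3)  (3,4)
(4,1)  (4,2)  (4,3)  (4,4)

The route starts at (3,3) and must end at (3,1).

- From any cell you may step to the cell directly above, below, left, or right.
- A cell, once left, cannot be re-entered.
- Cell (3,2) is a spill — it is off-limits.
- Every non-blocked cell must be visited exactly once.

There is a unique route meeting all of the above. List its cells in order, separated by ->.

Need to visit all 15 open cells exactly once, starting at (3,3) and ending at (3,1).
Route from (3,3): up 1 to (2,3), left 2 to (2,1), up 1 to (1,1), right 3 to (1,4), down 3 to (4,4), left 3 to (4,1), up 1 to (3,1) — 14 moves in all.
Check: all 15 open cells covered.

(3,3) -> (2,3) -> (2,2) -> (2,1) -> (1,1) -> (1,2) -> (1,3) -> (1,4) -> (2,4) -> (3,4) -> (4,4) -> (4,3) -> (4,2) -> (4,1) -> (3,1)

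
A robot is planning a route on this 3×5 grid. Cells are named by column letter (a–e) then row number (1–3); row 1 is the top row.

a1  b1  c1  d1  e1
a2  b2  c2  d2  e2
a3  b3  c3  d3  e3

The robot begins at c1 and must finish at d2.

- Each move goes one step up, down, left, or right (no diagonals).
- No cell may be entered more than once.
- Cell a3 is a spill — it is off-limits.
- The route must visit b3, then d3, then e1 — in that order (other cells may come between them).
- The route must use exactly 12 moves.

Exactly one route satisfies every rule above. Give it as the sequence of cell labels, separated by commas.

The waypoints must appear in the order b3, d3, e1, with no cell reused.
Route from c1: 2× left (reaching a1), down to a2, right to b2, down to b3, 3× right (reaching e3), 2× up (reaching e1), left to d1, down to d2 — 12 moves in all.
Check: order respected (b3 at step 5, d3 at step 7, e1 at step 10); 12 moves as required.

c1, b1, a1, a2, b2, b3, c3, d3, e3, e2, e1, d1, d2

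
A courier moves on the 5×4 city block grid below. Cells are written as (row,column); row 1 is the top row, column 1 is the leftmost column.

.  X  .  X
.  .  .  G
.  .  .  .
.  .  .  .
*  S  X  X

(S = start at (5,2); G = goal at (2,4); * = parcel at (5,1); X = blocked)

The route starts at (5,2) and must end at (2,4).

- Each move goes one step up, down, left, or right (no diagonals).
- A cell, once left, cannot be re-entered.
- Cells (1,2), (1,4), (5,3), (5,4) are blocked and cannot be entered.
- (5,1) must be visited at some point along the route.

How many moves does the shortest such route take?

7

Any route passes through (5,1) somewhere between (5,2) and (2,4). Summing Manhattan distances along the two legs ((5,2) → (5,1) → (2,4)) gives a lower bound of 1 + 6 = 7 moves.
A route of 7 moves achieves this: (5,2) → (5,1) → (4,1) → (3,1) → (2,1) → (2,2) → (2,3) → (2,4).
Since 7 matches the lower bound, it is optimal.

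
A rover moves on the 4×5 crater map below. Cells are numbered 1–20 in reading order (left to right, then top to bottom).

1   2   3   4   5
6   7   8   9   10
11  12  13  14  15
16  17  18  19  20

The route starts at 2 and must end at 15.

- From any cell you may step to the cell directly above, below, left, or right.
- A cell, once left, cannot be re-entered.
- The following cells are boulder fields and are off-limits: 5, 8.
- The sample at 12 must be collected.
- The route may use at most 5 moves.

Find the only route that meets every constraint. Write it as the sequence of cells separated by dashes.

Any route must reach 12 and still end at 15 within 5 moves, so the order of the required stops is forced.
Route from 2: down 2 to 12, right 3 to 15 — 5 moves in all.
Check: all required cells visited; 5 ≤ 5 moves.

2 - 7 - 12 - 13 - 14 - 15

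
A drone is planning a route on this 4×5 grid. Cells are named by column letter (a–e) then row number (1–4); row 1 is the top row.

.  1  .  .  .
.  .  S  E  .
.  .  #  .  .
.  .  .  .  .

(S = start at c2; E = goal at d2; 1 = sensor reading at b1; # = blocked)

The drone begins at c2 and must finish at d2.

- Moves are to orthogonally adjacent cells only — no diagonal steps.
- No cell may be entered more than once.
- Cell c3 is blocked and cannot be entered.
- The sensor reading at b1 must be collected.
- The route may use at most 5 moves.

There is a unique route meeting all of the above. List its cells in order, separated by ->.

c2 -> b2 -> b1 -> c1 -> d1 -> d2

The budget equals the shortest possible length, so every move has to be on a shortest route through the required cells.
Route from c2: left to b2, up to b1, 2× right (reaching d1), down to d2 — 5 moves in all.
Check: all required cells visited; 5 ≤ 5 moves.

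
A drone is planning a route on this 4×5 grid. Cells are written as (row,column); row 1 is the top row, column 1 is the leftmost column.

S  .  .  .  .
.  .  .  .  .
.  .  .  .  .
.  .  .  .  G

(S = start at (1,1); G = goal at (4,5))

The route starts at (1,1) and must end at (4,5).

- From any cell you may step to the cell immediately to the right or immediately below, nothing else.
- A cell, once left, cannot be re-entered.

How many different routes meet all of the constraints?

A right/down-only route from (1,1) to (4,5) makes exactly 3 down-moves and 4 right-moves in some order.
With no other constraints that would be C(7,3) = 35 routes.
That gives 35 routes.

35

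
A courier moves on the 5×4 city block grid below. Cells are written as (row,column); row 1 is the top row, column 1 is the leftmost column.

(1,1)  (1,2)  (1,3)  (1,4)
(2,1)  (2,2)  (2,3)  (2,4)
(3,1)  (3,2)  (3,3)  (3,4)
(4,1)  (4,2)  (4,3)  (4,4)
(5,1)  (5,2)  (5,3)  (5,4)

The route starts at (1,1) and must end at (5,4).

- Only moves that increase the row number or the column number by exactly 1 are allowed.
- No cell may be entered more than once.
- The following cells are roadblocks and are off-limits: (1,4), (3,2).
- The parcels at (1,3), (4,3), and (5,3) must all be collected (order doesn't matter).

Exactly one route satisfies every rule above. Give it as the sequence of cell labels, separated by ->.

(1,1) -> (1,2) -> (1,3) -> (2,3) -> (3,3) -> (4,3) -> (5,3) -> (5,4)

Moves only go right or down, so the column and row indices never decrease.
Route from (1,1): 2× right (reaching (1,3)), 4× down (reaching (5,3)), right to (5,4) — 7 moves in all.
Check: all required cells visited.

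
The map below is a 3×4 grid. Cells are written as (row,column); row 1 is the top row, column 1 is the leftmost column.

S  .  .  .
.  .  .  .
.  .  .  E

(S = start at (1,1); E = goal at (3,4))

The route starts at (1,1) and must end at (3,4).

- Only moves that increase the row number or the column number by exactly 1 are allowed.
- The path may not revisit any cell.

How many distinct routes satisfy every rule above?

10

A right/down-only route from (1,1) to (3,4) makes exactly 2 down-moves and 3 right-moves in some order.
With no other constraints that would be C(5,2) = 10 routes.
That gives 10 routes.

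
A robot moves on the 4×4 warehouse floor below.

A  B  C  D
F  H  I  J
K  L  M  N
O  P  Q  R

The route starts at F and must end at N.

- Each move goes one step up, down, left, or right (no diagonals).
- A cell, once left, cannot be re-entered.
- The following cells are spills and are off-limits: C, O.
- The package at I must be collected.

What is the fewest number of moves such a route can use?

4

Any route passes through I somewhere between F and N. Summing Manhattan distances along the two legs (F → I → N) gives a lower bound of 2 + 2 = 4 moves.
A route of 4 moves achieves this: F → H → I → M → N.
Since 4 matches the lower bound, it is optimal.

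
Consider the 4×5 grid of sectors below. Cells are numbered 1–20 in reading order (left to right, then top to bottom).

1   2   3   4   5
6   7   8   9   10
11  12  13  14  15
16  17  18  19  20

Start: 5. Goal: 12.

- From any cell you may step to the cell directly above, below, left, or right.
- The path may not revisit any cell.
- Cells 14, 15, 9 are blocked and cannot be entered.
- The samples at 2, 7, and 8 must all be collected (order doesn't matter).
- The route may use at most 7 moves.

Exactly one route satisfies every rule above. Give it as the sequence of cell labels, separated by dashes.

The budget equals the shortest possible length, so every move has to be on a shortest route through the required cells.
Route from 5: 3× left (reaching 2), down to 7, right to 8, down to 13, left to 12 — 7 moves in all.
Check: all required cells visited; 7 ≤ 7 moves.

5 - 4 - 3 - 2 - 7 - 8 - 13 - 12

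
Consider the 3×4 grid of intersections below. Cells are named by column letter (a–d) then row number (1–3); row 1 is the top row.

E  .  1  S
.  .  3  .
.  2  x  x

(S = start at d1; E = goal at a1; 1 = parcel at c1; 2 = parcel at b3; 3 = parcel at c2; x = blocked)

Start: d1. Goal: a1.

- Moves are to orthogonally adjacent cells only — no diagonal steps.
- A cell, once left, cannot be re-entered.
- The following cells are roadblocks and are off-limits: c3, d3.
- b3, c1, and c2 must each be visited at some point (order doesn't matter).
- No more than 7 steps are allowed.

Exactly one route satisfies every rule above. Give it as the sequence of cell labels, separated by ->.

d1 -> c1 -> c2 -> b2 -> b3 -> a3 -> a2 -> a1

The 7-move cap with required stops at b3, c1, c2 leaves no slack for detours.
Route from d1: left 1 to c1, down 1 to c2, left 1 to b2, down 1 to b3, left 1 to a3, up 2 to a1 — 7 moves in all.
Check: all required cells visited; 7 ≤ 7 moves.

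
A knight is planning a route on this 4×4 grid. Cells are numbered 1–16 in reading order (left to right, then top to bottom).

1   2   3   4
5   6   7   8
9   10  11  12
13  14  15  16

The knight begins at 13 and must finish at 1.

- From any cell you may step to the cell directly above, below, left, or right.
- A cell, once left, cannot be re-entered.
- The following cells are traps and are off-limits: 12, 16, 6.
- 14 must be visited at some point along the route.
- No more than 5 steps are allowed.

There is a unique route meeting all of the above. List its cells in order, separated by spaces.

13 14 10 9 5 1

The 5-move cap with required stops at 14 leaves no slack for detours.
Route from 13: right to 14, up to 10, left to 9, 2× up (reaching 1) — 5 moves in all.
Check: all required cells visited; 5 ≤ 5 moves.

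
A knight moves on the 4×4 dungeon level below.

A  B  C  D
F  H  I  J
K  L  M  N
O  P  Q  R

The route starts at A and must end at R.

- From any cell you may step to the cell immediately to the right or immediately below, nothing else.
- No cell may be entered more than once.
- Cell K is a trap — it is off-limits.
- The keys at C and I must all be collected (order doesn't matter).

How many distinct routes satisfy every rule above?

3

A right/down-only route from A to R makes exactly 3 down-moves and 3 right-moves in some order.
With no other constraints that would be C(6,3) = 20 routes.
A monotone route can only reach the required cells in the order C, I, so split there and multiply the segment counts (each segment already excludes blocked cells): A→C: 1; C→I: 1; I→R: 3; product = 3.
That gives 3 routes.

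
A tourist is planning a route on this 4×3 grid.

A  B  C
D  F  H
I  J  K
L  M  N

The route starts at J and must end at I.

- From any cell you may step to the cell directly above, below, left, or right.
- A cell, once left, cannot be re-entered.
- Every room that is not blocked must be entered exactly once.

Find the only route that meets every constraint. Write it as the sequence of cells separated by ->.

J -> F -> D -> A -> B -> C -> H -> K -> N -> M -> L -> I

Need to visit all 12 open cells exactly once, starting at J and ending at I.
Cell C has only two open neighbours (H and B), so the path must pass straight through it: one of those is the cell it's entered from and the other is where it exits.
Route from J: up to F, left to D, up to A, 2× right (reaching C), 3× down (reaching N), 2× left (reaching L), up to I — 11 moves in all.
Check: all 12 open cells covered.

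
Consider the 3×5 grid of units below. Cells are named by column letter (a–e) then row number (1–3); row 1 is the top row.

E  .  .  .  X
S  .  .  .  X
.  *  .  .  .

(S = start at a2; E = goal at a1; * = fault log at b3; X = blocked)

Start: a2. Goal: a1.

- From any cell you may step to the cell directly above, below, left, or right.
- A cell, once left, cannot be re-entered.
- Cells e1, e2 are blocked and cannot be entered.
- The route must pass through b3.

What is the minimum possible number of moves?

Any route passes through b3 somewhere between a2 and a1. Summing Manhattan distances along the two legs (a2 → b3 → a1) gives a lower bound of 2 + 3 = 5 moves.
A route of 5 moves achieves this: a2 → a3 → b3 → b2 → b1 → a1.
Since 5 matches the lower bound, it is optimal.

5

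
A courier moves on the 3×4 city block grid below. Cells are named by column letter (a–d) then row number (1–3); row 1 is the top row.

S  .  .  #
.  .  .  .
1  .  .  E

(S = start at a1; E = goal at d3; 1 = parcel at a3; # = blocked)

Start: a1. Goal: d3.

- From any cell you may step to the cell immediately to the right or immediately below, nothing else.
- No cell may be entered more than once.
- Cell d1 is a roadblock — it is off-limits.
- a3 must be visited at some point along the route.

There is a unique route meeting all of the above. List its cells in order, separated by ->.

a1 -> a2 -> a3 -> b3 -> c3 -> d3

Moves only go right or down, so the column and row indices never decrease.
Route from a1: 2× down (reaching a3), 3× right (reaching d3) — 5 moves in all.
Check: all required cells visited.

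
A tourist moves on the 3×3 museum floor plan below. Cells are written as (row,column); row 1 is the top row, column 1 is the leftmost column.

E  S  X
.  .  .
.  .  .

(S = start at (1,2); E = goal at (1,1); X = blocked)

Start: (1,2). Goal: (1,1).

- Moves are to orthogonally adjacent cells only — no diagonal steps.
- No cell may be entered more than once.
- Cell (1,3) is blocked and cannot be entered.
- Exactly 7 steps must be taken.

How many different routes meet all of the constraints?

Need simple routes of exactly 7 moves from (1,2) to (1,1) (Manhattan distance 1, so 3 moves are spent on a detour and 3 undoing it).
Enumerating: (1,2) (2,2) (2,3) (3,3) (3,2) (3,1) (2,1) (1,1).
That gives 1 route.

1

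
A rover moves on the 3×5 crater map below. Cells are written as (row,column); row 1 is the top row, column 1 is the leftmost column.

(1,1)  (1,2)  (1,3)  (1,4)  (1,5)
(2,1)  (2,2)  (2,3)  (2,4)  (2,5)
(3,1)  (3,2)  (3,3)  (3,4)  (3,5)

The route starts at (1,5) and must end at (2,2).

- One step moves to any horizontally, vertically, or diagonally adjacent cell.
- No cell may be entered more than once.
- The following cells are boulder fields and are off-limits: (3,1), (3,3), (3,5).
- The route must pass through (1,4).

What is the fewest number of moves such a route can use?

Any route passes through (1,4) somewhere between (1,5) and (2,2). Summing Chebyshev distances along the two legs ((1,5) → (1,4) → (2,2)) gives a lower bound of 1 + 2 = 3 moves.
A route of 3 moves achieves this: (1,5) → (1,4) → (1,3) → (2,2).
Since 3 matches the lower bound, it is optimal.

3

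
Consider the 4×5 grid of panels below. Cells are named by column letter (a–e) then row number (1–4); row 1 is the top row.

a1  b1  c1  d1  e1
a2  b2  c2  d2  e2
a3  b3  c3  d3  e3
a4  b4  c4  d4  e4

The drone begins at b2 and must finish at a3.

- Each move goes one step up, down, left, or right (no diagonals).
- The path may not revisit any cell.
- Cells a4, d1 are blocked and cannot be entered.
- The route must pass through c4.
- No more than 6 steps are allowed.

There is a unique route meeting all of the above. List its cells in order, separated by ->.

b2 -> c2 -> c3 -> c4 -> b4 -> b3 -> a3

Any route must reach c4 and still end at a3 within 6 moves, so the order of the required stops is forced.
Route from b2: right to c2, 2× down (reaching c4), left to b4, up to b3, left to a3 — 6 moves in all.
Check: all required cells visited; 6 ≤ 6 moves.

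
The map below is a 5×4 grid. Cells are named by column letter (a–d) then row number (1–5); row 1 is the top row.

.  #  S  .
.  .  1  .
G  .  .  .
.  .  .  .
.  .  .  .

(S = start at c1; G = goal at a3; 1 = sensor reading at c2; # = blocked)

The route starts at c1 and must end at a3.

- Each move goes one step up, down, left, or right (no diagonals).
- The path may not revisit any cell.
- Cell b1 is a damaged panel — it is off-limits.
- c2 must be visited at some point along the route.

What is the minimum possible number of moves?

4

Any route passes through c2 somewhere between c1 and a3. Summing Manhattan distances along the two legs (c1 → c2 → a3) gives a lower bound of 1 + 3 = 4 moves.
A route of 4 moves achieves this: c1 → c2 → c3 → b3 → a3.
Since 4 matches the lower bound, it is optimal.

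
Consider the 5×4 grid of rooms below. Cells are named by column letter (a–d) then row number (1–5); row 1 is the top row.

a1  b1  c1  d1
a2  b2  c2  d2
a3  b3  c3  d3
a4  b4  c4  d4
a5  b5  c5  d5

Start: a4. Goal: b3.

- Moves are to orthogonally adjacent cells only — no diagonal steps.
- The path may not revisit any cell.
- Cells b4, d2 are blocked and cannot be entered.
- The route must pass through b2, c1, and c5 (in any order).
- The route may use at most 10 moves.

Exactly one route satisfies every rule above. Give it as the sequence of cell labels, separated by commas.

The 10-move cap with required stops at b2, c1, c5 leaves no slack for detours.
Route from a4: down to a5, 2× right (reaching c5), 4× up (reaching c1), left to b1, 2× down (reaching b3) — 10 moves in all.
Check: all required cells visited; 10 ≤ 10 moves.

a4, a5, b5, c5, c4, c3, c2, c1, b1, b2, b3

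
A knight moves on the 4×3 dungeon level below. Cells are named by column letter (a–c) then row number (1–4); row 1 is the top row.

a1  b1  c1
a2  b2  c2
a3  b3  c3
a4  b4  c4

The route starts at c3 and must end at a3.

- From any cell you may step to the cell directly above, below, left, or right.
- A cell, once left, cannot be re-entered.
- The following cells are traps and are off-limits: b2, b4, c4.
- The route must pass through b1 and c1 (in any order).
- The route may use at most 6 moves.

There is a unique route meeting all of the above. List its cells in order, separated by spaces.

c3 c2 c1 b1 a1 a2 a3

Any route must reach b1 and c1 and still end at a3 within 6 moves, so the order of the required stops is forced.
Route from c3: up 2 to c1, left 2 to a1, down 2 to a3 — 6 moves in all.
Check: all required cells visited; 6 ≤ 6 moves.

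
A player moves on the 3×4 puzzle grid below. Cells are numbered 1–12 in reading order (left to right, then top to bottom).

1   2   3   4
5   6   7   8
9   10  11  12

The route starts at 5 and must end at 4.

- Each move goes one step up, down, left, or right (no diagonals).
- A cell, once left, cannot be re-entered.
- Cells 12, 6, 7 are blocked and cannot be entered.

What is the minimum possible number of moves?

4

The Manhattan distance from 5 to 4 is |2−1| + |1−4| = 4, so at least 4 moves are needed.
A route of 4 moves achieves this: 5 → 1 → 2 → 3 → 4.
Since 4 matches the lower bound, it is optimal.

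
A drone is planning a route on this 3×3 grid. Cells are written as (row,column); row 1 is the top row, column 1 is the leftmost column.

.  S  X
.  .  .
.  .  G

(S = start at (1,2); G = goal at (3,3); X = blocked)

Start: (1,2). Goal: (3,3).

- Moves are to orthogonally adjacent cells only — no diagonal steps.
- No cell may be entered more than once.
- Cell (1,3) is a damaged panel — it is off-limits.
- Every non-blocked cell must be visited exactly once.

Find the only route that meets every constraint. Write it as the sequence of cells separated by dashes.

Need to visit all 8 open cells exactly once, starting at (1,2) and ending at (3,3).
Route from (1,2): left 1 to (1,1), down 2 to (3,1), right 1 to (3,2), up 1 to (2,2), right 1 to (2,3), down 1 to (3,3) — 7 moves in all.
Check: all 8 open cells covered.

(1,2) - (1,1) - (2,1) - (3,1) - (3,2) - (2,2) - (2,3) - (3,3)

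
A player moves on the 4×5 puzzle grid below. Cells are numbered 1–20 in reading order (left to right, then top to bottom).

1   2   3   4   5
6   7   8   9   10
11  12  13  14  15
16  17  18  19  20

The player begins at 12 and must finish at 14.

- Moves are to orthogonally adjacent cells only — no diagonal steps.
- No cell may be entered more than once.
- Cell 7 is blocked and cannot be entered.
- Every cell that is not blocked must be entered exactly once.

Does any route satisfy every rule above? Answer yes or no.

yes

One route that works: 12 → 17 → 16 → 11 → 6 → 1 → 2 → 3 → 8 → 13 → 18 → 19 → 20 → 15 → 10 → 5 → 4 → 9 → 14.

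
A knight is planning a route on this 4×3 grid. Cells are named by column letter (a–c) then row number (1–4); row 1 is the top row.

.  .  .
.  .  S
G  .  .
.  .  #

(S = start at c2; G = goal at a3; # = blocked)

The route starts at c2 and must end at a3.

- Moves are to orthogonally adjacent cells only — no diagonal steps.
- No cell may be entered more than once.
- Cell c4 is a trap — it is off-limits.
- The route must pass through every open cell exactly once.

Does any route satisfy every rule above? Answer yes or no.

no

Colour the cells like a checkerboard: each orthogonal step flips colour, so a Hamiltonian route alternates colours. Here there are 6 cells of one colour and 5 of the other, with start on the opposite colour to the goal — the counts and endpoints can't be arranged into an alternating sequence of length 11, so no Hamiltonian route exists.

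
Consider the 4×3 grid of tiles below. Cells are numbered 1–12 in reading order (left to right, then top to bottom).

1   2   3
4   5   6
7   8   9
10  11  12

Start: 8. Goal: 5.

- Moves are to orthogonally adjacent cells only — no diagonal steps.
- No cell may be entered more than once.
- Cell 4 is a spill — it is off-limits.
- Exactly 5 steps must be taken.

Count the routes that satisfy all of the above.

2

Need simple routes of exactly 5 moves from 8 to 5 (Manhattan distance 1, so 2 moves are spent on a detour and 2 undoing it).
Enumerating: 8 11 12 9 6 5 | 8 9 6 3 2 5.
That gives 2 routes.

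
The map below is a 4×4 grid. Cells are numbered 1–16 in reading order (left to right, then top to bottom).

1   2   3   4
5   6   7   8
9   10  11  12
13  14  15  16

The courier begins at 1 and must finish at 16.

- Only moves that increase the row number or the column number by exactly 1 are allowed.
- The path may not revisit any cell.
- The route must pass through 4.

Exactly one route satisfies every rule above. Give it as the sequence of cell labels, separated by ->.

1 -> 2 -> 3 -> 4 -> 8 -> 12 -> 16

Moves only go right or down, so the column and row indices never decrease.
Route from 1: 3× right (reaching 4), 3× down (reaching 16) — 6 moves in all.
Check: all required cells visited.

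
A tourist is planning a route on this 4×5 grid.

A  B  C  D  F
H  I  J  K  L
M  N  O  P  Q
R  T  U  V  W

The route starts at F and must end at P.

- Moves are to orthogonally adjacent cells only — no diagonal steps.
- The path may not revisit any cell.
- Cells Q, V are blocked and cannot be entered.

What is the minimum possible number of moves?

The Manhattan distance from F to P is |1−3| + |5−4| = 3, so at least 3 moves are needed.
A route of 3 moves achieves this: F → L → K → P.
Since 3 matches the lower bound, it is optimal.

3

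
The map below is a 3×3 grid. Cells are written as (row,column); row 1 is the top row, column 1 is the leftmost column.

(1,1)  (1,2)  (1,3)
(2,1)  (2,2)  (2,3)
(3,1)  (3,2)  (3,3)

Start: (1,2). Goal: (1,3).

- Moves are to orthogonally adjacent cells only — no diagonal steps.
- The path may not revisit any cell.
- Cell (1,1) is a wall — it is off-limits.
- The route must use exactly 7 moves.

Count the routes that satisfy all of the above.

1

Need simple routes of exactly 7 moves from (1,2) to (1,3) (Manhattan distance 1, so 3 moves are spent on a detour and 3 undoing it).
Enumerating: (1,2) (2,2) (2,1) (3,1) (3,2) (3,3) (2,3) (1,3).
That gives 1 route.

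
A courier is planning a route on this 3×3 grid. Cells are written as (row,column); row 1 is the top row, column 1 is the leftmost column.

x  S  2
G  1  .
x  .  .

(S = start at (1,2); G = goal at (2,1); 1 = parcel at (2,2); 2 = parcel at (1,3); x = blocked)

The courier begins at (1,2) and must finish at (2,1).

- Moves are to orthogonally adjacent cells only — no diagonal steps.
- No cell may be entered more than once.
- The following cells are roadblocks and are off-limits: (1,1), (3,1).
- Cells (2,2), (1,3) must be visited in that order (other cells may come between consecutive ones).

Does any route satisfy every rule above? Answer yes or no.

Ignoring the required order, 2 revisit-free routes from (1,2) to (2,1) pass through all of (2,2) and (1,3); the waypoint orders that occur are (1,3) → (2,2) (2) — never (2,2) → (1,3).

no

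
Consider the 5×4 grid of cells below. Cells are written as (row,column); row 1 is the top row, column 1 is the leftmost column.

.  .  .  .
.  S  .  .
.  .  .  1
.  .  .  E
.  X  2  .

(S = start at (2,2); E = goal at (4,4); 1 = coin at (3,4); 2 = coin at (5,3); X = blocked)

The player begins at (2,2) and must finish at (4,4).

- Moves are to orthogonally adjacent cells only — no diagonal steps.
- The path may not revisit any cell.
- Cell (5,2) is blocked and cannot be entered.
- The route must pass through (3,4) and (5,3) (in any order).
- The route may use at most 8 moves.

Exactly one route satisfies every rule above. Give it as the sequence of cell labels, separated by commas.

(2,2), (2,3), (2,4), (3,4), (3,3), (4,3), (5,3), (5,4), (4,4)

The 8-move cap with required stops at (3,4), (5,3) leaves no slack for detours.
Route from (2,2): 2× right (reaching (2,4)), down to (3,4), left to (3,3), 2× down (reaching (5,3)), right to (5,4), up to (4,4) — 8 moves in all.
Check: all required cells visited; 8 ≤ 8 moves.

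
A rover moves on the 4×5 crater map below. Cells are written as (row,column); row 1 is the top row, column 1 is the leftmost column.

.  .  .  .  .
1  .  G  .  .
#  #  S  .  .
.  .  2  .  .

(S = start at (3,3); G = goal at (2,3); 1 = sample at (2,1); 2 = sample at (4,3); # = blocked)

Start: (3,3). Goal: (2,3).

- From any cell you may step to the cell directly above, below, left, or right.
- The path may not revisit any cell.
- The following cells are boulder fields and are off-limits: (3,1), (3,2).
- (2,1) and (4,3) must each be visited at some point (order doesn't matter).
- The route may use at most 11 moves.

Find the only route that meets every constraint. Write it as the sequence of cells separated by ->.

(3,3) -> (4,3) -> (4,4) -> (3,4) -> (2,4) -> (1,4) -> (1,3) -> (1,2) -> (1,1) -> (2,1) -> (2,2) -> (2,3)

Any route must reach (2,1) and (4,3) and still end at (2,3) within 11 moves, so the order of the required stops is forced.
Route from (3,3): down 1 to (4,3), right 1 to (4,4), up 3 to (1,4), left 3 to (1,1), down 1 to (2,1), right 2 to (2,3) — 11 moves in all.
Check: all required cells visited; 11 ≤ 11 moves.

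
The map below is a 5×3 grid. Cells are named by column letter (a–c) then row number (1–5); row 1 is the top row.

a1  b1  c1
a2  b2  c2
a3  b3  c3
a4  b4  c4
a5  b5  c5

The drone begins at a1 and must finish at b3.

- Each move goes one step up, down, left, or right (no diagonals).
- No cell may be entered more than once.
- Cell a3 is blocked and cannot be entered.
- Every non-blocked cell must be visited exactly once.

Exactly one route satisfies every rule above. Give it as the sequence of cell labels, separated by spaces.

Need to visit all 14 open cells exactly once, starting at a1 and ending at b3.
Cell a5 has only two open neighbours (a4 and b5), so the path must pass straight through it: one of those is the cell it's entered from and the other is where it exits.
Route from a1: down 1 to a2, right 1 to b2, up 1 to b1, right 1 to c1, down 4 to c5, left 2 to a5, up 1 to a4, right 1 to b4, up 1 to b3 — 13 moves in all.
Check: all 14 open cells covered.

a1 a2 b2 b1 c1 c2 c3 c4 c5 b5 a5 a4 b4 b3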